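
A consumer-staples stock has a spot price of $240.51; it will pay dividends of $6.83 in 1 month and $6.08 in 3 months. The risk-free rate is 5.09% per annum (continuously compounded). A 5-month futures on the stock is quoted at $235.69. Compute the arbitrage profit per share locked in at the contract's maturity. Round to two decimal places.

$3.10 per share

PV(dividends) I = 6.83·e^(−0.0509·1/12) + 6.08·e^(−0.0509·3/12) = 12.8042
Fair futures F* = (S − I)·e^(rT) = (240.51 − 12.8042)·e^0.021208 = 227.7058 × 1.021434 = 232.5864
Market $235.69 > fair 232.5864: forward overpriced → cash-and-carry (borrow at r, buy the stock and collect the dividends, short the forward).
Profit at T = |F_mkt − F*| = |235.69 − 232.5864| = $3.10 per share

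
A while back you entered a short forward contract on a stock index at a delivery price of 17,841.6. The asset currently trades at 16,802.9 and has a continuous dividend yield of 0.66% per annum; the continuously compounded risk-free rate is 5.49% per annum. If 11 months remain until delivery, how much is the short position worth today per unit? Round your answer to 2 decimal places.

264.39

Current fair forward for the remaining 11 months: F = S·e^((r − q)·T), (r − q) = 0.0549 − 0.0066 = 0.0483
F = 16802.9 · e^(0.0483 × 11/12) = 16802.9 × 1.04526976 = 17563.5633
Value of long forward = (F − K)·e^(−rT) = (17563.5633 − 17841.6) · e^(−0.0549·11/12)
= -278.0367 × 0.95092033 = -264.39
Short position value = −(long value) = 264.39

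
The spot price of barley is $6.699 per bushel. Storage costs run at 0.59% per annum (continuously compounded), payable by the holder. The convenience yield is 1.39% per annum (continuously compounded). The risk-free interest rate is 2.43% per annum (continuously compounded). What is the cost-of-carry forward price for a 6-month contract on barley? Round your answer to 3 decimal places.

$6.754 per bushel

Net carry = r + u − y = 0.0243 + 0.0059 − 0.0139 = 0.0163
F = S·e^((r+u−y)T) = 6.699 · e^(0.0163 × 6/12) = 6.699 · e^0.008150
= 6.699 × 1.008183 = $6.754 per bushel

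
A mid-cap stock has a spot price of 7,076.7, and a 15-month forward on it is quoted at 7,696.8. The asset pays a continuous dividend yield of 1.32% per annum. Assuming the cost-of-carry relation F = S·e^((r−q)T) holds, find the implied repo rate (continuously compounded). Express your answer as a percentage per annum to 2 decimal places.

From F = S·e^((r−q)T): (r − q) = ln(F/S)/T
ln(7696.8/7076.7) = ln(1.087626) = 0.083997
(r − q) = 0.083997 / (15/12) = 0.067198
r = ln(F/S)/T + q = 0.067198 + 0.0132 = 0.080398
r = 8.04%

8.04%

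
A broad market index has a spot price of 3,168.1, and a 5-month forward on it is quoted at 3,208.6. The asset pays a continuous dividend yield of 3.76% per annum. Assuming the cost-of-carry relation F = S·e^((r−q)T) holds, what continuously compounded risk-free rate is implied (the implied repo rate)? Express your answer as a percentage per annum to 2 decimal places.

6.81%

From F = S·e^((r−q)T): (r − q) = ln(F/S)/T
ln(3208.6/3168.1) = ln(1.012784) = 0.012703
(r − q) = 0.012703 / (5/12) = 0.030487
r = ln(F/S)/T + q = 0.030487 + 0.0376 = 0.068087
r = 6.81%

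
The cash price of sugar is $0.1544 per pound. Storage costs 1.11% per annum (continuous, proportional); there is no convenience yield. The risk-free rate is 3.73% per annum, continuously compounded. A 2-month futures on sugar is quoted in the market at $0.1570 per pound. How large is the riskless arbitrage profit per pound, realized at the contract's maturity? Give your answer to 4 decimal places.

$0.0013 per pound

Fair futures: F* = S·e^(carry·T), with carry = (r + u) = 0.0373 + 0.0111 = 0.0484
F* = 0.1544 · e^(0.0484 × 2/12) = 0.1544 · e^0.008067 = 0.1544 × 1.008100 = $0.1557
Market $0.1570 > fair $0.1557: forward overpriced → cash-and-carry (buy spot, short the forward).
At maturity, profit = |F_mkt − F*| = |0.1570 − 0.1557| = $0.0013 per pound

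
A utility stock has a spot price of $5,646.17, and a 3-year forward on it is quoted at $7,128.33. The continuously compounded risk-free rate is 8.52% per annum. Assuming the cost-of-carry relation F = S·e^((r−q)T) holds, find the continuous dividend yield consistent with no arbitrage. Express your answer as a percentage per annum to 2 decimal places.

0.75%

From F = S·e^((r−q)T): (r − q) = ln(F/S)/T
ln(7128.33/5646.17) = ln(1.262507) = 0.233099
(r − q) = 0.233099 / (3) = 0.077700
q = r − ln(F/S)/T = 0.0852 − 0.077700 = 0.007500
q = 0.75%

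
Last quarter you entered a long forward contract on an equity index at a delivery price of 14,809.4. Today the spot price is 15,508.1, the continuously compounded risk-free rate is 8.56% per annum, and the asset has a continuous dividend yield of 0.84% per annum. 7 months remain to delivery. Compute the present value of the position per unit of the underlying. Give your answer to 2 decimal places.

1344.22

Current fair forward for the remaining 7 months: F = S·e^((r − q)·T), (r − q) = 0.0856 − 0.0084 = 0.0772
F = 15508.1 · e^(0.0772 × 7/12) = 15508.1 × 1.04606273 = 16222.4454
Value of long forward = (F − K)·e^(−rT) = (16222.4454 − 14809.4) · e^(−0.0856·7/12)
= 1413.0454 × 0.95129284 = 1344.22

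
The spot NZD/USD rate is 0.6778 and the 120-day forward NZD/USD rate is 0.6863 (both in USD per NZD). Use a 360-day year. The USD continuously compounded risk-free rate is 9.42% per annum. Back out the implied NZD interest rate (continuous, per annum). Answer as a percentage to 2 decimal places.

5.68%

F = S·e^((r_USD − r_NZD)T) ⇒ r_NZD = r_USD − ln(F/S)/T
ln(0.6863/0.6778) = 0.012463; /(120/360) = 0.037389
r_NZD = 0.0942 − 0.037389 = 0.056811
r_NZD = 5.68%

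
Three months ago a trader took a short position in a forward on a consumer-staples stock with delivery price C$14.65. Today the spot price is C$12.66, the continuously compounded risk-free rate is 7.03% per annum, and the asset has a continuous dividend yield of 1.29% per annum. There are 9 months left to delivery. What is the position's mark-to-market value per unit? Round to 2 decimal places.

C$1.36

Current fair forward for the remaining 9 months: F = S·e^((r − q)·T), (r − q) = 0.0703 − 0.0129 = 0.0574
F = 12.66 · e^(0.0574 × 9/12) = 12.66 × 1.043990 = 13.2169
Value of long forward = (F − K)·e^(−rT) = (13.2169 − 14.65) · e^(−0.0703·9/12)
= -1.4331 × 0.948641 = -1.36
Short position value = −(long value) = C$1.36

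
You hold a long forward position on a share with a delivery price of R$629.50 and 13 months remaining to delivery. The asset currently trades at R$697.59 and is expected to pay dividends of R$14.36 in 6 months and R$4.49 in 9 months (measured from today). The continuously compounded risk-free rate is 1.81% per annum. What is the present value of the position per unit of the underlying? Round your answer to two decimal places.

PV(remaining dividends) I = 14.36·e^(−0.0181·6/12) + 4.49·e^(−0.0181·9/12) = 18.6601
Current forward F = (S − I)·e^(rT) = (697.59 − 18.6601)·e^(0.0181·13/12) = 678.9299 × 1.019802 = 692.3741
Value (long) = (F − K)·e^(−rT) = (692.3741 − 629.50) × 0.980583 = 61.6533
Value = R$61.65

R$61.65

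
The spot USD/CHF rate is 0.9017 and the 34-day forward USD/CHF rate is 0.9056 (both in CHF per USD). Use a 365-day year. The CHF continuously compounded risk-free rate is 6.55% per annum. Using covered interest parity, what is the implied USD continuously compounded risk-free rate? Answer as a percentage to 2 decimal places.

F = S·e^((r_CHF − r_USD)T) ⇒ r_USD = r_CHF − ln(F/S)/T
ln(0.9056/0.9017) = 0.004316; /(34/365) = 0.046334
r_USD = 0.0655 − 0.046334 = 0.019166
r_USD = 1.92%

1.92%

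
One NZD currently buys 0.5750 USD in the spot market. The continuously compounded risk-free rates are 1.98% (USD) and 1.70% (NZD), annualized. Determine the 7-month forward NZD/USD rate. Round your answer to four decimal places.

F = S·e^((r_USD − r_NZD)T) = 0.5750 · e^((0.0198 − 0.0170) × 7/12)
= 0.5750 · e^0.001633 = 0.5750 × 1.001634
F = 0.5759 USD per NZD

0.5759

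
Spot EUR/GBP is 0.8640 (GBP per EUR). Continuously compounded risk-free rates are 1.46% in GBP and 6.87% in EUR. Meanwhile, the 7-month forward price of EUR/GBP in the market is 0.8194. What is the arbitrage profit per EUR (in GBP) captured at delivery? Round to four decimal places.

Fair forward: F* = S·e^(carry·T), with carry = (r_GBP − r_EUR) = 0.0146 − 0.0687 = -0.0541
F* = 0.8640 · e^(-0.0541 × 7/12) = 0.8640 · e^-0.031558 = 0.8640 × 0.968935 = 0.8372
Market 0.8194 < fair 0.8372: forward underpriced → reverse cash-and-carry (short spot, go long the forward).
At maturity, profit = |F_mkt − F*| = |0.8194 − 0.8372| = 0.0178 per EUR (in GBP)

0.0178 per EUR (in GBP)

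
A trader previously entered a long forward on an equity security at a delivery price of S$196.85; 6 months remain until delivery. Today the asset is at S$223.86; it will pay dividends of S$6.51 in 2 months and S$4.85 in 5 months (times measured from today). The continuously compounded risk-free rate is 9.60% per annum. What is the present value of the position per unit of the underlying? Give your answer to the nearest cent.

PV(remaining dividends) I = 6.51·e^(−0.0960·2/12) + 4.85·e^(−0.0960·5/12) = 11.0665
Current forward F = (S − I)·e^(rT) = (223.86 − 11.0665)·e^(0.0960·6/12) = 212.7935 × 1.049171 = 223.2568
Value (long) = (F − K)·e^(−rT) = (223.2568 − 196.85) × 0.953134 = 25.1692
Value = S$25.17

S$25.17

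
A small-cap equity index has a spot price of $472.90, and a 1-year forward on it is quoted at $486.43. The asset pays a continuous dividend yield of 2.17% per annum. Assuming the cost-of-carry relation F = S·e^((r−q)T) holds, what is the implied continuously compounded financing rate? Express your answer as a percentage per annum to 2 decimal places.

4.99%

From F = S·e^((r−q)T): (r − q) = ln(F/S)/T
ln(486.43/472.90) = ln(1.028611) = 0.028209
(r − q) = 0.028209 / (1) = 0.028209
r = ln(F/S)/T + q = 0.028209 + 0.0217 = 0.049909
r = 4.99%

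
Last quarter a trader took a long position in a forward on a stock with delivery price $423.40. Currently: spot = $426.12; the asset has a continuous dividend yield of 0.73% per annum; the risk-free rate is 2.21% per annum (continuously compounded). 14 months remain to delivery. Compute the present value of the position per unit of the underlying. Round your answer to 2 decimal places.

$9.88

Current fair forward for the remaining 14 months: F = S·e^((r − q)·T), (r − q) = 0.0221 − 0.0073 = 0.0148
F = 426.12 · e^(0.0148 × 14/12) = 426.12 × 1.017417 = 433.5417
Value of long forward = (F − K)·e^(−rT) = (433.5417 − 423.40) · e^(−0.0221·14/12)
= 10.1417 × 0.974546 = 9.88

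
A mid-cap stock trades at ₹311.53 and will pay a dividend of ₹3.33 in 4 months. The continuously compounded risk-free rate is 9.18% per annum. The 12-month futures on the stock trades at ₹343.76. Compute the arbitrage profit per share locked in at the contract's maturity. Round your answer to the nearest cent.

₹5.82 per share

PV(dividends) I = 3.33·e^(−0.0918·4/12) = 3.2296
Fair futures F* = (S − I)·e^(rT) = (311.53 − 3.2296)·e^0.091800 = 308.3004 × 1.096146 = 337.9423
Market ₹343.76 > fair 337.9423: forward overpriced → cash-and-carry (borrow at r, buy the stock and collect the dividends, short the forward).
Profit at T = |F_mkt − F*| = |343.76 − 337.9423| = ₹5.82 per share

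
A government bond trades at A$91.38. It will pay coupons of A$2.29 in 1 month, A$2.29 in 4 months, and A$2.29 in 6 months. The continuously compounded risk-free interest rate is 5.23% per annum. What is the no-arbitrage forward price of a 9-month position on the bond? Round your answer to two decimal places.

A$88.00

PV(coupons) I = 2.29·e^(−0.0523·1/12) + 2.29·e^(−0.0523·4/12) + 2.29·e^(−0.0523·6/12)
I = 2.2800 + 2.2504 + 2.2309 = 6.7613
F = (S − I)·e^(rT) = (91.38 − 6.7613) · e^(0.0523·9/12)
= 84.6187 · e^0.039225 = 84.6187 × 1.040004 = A$88.00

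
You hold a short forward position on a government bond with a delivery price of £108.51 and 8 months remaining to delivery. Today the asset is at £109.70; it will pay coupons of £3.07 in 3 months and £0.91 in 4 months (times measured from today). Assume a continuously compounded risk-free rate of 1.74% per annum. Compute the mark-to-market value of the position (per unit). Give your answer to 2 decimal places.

£1.52

PV(remaining coupons) I = 3.07·e^(−0.0174·3/12) + 0.91·e^(−0.0174·4/12) = 3.9614
Current forward F = (S − I)·e^(rT) = (109.70 − 3.9614)·e^(0.0174·8/12) = 105.7386 × 1.011668 = 106.9724
Value (long) = (F − K)·e^(−rT) = (106.9724 − 108.51) × 0.988467 = -1.5199
Short position value = −(long value) = £1.52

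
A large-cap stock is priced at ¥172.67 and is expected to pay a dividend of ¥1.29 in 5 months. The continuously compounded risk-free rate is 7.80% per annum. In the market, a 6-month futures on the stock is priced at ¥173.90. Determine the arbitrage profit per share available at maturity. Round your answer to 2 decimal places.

PV(dividends) I = 1.29·e^(−0.0780·5/12) = 1.2487
Fair futures F* = (S − I)·e^(rT) = (172.67 − 1.2487)·e^0.039000 = 171.4213 × 1.039770 = 178.2387
Market ¥173.90 < fair 178.2387: forward underpriced → reverse cash-and-carry (short the stock, invest proceeds at r, pay the dividends, go long the forward).
Profit at T = |F_mkt − F*| = |173.90 − 178.2387| = ¥4.34 per share

¥4.34 per share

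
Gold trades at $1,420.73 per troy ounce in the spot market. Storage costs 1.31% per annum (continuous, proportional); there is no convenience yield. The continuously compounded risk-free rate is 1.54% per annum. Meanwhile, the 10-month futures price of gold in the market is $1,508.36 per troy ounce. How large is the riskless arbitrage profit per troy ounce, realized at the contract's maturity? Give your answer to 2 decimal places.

Fair futures: F* = S·e^(carry·T), with carry = (r + u) = 0.0154 + 0.0131 = 0.0285
F* = 1420.73 · e^(0.0285 × 10/12) = 1420.73 · e^0.02375000 = 1420.73 × 1.02403428 = $1454.8762
Market $1508.36 > fair $1454.8762: forward overpriced → cash-and-carry (buy spot, short the forward).
At maturity, profit = |F_mkt − F*| = |1508.36 − 1454.8762| = $53.48 per troy ounce

$53.48 per troy ounce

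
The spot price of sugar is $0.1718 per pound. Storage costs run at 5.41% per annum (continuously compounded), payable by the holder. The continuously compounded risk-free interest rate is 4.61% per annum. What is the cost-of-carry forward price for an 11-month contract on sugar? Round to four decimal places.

Net carry = r + u − y = 0.0461 + 0.0541 − 0.0000 = 0.1002
F = S·e^((r+u−y)T) = 0.1718 · e^(0.1002 × 11/12) = 0.1718 · e^0.091850
= 0.1718 × 1.096200 = $0.1883 per pound

$0.1883 per pound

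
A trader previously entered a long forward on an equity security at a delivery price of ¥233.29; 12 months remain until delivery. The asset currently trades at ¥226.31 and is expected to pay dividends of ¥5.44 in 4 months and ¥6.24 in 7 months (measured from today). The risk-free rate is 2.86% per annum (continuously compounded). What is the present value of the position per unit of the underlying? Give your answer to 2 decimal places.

PV(remaining dividends) I = 5.44·e^(−0.0286·4/12) + 6.24·e^(−0.0286·7/12) = 11.5251
Current forward F = (S − I)·e^(rT) = (226.31 − 11.5251)·e^(0.0286·12/12) = 214.7849 × 1.029013 = 221.0165
Value (long) = (F − K)·e^(−rT) = (221.0165 − 233.29) × 0.971805 = -11.9274
Value = -¥11.93

-¥11.93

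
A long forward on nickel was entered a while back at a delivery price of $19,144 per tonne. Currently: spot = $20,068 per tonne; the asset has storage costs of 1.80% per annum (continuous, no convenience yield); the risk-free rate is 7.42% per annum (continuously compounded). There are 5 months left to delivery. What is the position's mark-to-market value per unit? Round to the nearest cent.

Current fair forward for the remaining 5 months: F = S·e^((r + u)·T), (r + u) = 0.0742 + 0.0180 = 0.0922
F = 20068 · e^(0.0922 × 5/12) = 20068 × 1.03916413 = 20853.9458
Value of long forward = (F − K)·e^(−rT) = (20853.9458 − 19144) · e^(−0.0742·5/12)
= 1709.9458 × 0.96955637 = 1657.89

$1657.89 per tonne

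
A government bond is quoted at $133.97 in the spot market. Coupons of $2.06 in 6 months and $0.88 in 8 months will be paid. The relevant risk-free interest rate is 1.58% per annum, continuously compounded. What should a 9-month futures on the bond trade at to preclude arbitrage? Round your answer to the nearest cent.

PV(coupons) I = 2.06·e^(−0.0158·6/12) + 0.88·e^(−0.0158·8/12)
I = 2.0438 + 0.8708 = 2.9146
F = (S − I)·e^(rT) = (133.97 − 2.9146) · e^(0.0158·9/12)
= 131.0554 · e^0.011850 = 131.0554 × 1.011920 = $132.62

$132.62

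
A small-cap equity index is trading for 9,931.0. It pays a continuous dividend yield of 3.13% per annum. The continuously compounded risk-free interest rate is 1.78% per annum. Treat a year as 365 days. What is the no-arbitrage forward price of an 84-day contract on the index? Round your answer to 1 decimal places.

9,900.2

F = S·e^((r − q)T) = 9931.0 · e^((0.0178 − 0.0313) × 84/365)
= 9931.0 · e^-0.003107 = 9931.0 × 0.996898
F = 9,900.2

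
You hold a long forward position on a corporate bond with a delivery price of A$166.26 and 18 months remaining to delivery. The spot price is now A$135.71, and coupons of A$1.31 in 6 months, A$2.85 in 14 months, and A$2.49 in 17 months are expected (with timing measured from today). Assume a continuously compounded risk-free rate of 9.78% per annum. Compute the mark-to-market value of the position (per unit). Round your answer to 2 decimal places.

-A$13.82

PV(remaining coupons) I = 1.31·e^(−0.0978·6/12) + 2.85·e^(−0.0978·14/12) + 2.49·e^(−0.0978·17/12) = 5.9580
Current forward F = (S − I)·e^(rT) = (135.71 − 5.9580)·e^(0.0978·18/12) = 129.7520 × 1.158007 = 150.2537
Value (long) = (F − K)·e^(−rT) = (150.2537 − 166.26) × 0.863553 = -13.8223
Value = -A$13.82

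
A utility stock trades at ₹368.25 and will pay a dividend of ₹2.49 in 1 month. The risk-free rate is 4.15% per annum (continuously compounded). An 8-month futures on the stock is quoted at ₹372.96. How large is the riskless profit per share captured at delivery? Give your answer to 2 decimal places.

₹3.07 per share

PV(dividends) I = 2.49·e^(−0.0415·1/12) = 2.4814
Fair futures F* = (S − I)·e^(rT) = (368.25 − 2.4814)·e^0.027667 = 365.7686 × 1.028053 = 376.0295
Market ₹372.96 < fair 376.0295: forward underpriced → reverse cash-and-carry (short the stock, invest proceeds at r, pay the dividends, go long the forward).
Profit at T = |F_mkt − F*| = |372.96 − 376.0295| = ₹3.07 per share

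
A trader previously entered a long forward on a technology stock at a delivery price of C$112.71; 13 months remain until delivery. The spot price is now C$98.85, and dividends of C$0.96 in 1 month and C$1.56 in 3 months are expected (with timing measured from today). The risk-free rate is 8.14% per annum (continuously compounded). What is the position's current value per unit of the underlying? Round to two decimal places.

-C$6.83

PV(remaining dividends) I = 0.96·e^(−0.0814·1/12) + 1.56·e^(−0.0814·3/12) = 2.4821
Current forward F = (S − I)·e^(rT) = (98.85 − 2.4821)·e^(0.0814·13/12) = 96.3679 × 1.092188 = 105.2519
Value (long) = (F − K)·e^(−rT) = (105.2519 − 112.71) × 0.915593 = -6.8286
Value = -C$6.83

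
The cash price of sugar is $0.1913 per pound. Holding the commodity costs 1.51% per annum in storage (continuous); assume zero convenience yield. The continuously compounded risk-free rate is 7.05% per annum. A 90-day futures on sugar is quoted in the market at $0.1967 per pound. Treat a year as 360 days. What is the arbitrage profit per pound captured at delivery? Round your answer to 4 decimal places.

$0.0013 per pound

Fair futures: F* = S·e^(carry·T), with carry = (r + u) = 0.0705 + 0.0151 = 0.0856
F* = 0.1913 · e^(0.0856 × 90/360) = 0.1913 · e^0.021400 = 0.1913 × 1.021631 = $0.1954
Market $0.1967 > fair $0.1954: forward overpriced → cash-and-carry (buy spot, short the forward).
At maturity, profit = |F_mkt − F*| = |0.1967 − 0.1954| = $0.0013 per pound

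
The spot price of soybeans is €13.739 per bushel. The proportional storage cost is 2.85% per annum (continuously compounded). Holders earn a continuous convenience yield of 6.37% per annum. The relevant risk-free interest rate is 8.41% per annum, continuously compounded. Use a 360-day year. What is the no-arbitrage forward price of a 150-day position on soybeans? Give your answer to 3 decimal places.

Net carry = r + u − y = 0.0841 + 0.0285 − 0.0637 = 0.0489
F = S·e^((r+u−y)T) = 13.739 · e^(0.0489 × 150/360) = 13.739 · e^0.020375
= 13.739 × 1.020584 = €14.022 per bushel

€14.022 per bushel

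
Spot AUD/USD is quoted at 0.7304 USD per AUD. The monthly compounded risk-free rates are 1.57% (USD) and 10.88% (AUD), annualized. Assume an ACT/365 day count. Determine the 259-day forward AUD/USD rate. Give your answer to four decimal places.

0.6839

By covered interest parity, F = S · (1+r_USD/12)^(12T) / (1+r_AUD/12)^(12T)
= 0.7304 × 1.011195 / 1.079886 = 0.7304 × 0.936391
F = 0.6839 USD per AUD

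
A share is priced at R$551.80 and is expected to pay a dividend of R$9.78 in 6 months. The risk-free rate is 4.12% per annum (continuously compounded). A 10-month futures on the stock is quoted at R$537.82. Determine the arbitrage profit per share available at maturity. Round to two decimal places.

PV(dividends) I = 9.78·e^(−0.0412·6/12) = 9.5806
Fair futures F* = (S − I)·e^(rT) = (551.80 − 9.5806)·e^0.034333 = 542.2194 × 1.034929 = 561.1586
Market R$537.82 < fair 561.1586: forward underpriced → reverse cash-and-carry (short the stock, invest proceeds at r, pay the dividends, go long the forward).
Profit at T = |F_mkt − F*| = |537.82 − 561.1586| = R$23.34 per share

R$23.34 per share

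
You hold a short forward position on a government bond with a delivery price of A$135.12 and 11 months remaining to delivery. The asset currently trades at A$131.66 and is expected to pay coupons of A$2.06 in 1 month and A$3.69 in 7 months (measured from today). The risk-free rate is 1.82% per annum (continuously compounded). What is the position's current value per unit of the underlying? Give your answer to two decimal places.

A$6.93

PV(remaining coupons) I = 2.06·e^(−0.0182·1/12) + 3.69·e^(−0.0182·7/12) = 5.7079
Current forward F = (S − I)·e^(rT) = (131.66 − 5.7079)·e^(0.0182·11/12) = 125.9521 × 1.016823 = 128.0710
Value (long) = (F − K)·e^(−rT) = (128.0710 − 135.12) × 0.983455 = -6.9324
Short position value = −(long value) = A$6.93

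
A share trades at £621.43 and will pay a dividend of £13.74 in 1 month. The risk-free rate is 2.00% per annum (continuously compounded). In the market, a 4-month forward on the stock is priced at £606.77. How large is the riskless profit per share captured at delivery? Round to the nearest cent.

PV(dividends) I = 13.74·e^(−0.0200·1/12) = 13.7171
Fair forward F* = (S − I)·e^(rT) = (621.43 − 13.7171)·e^0.006667 = 607.7129 × 1.006689 = 611.7779
Market £606.77 < fair 611.7779: forward underpriced → reverse cash-and-carry (short the stock, invest proceeds at r, pay the dividends, go long the forward).
Profit at T = |F_mkt − F*| = |606.77 − 611.7779| = £5.01 per share

£5.01 per share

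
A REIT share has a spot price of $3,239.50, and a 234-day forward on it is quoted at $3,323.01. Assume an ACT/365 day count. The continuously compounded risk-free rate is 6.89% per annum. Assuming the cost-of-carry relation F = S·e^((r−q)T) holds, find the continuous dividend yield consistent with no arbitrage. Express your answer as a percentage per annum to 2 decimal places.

2.92%

From F = S·e^((r−q)T): (r − q) = ln(F/S)/T
ln(3323.01/3239.50) = ln(1.025779) = 0.025452
(r − q) = 0.025452 / (234/365) = 0.039701
q = r − ln(F/S)/T = 0.0689 − 0.039701 = 0.029199
q = 2.92%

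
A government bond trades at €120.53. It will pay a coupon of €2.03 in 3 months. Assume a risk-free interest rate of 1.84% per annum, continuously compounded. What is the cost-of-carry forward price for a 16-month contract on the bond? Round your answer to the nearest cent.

PV(coupons) I = 2.03·e^(−0.0184·3/12)
I = 2.0207
F = (S − I)·e^(rT) = (120.53 − 2.0207) · e^(0.0184·16/12)
= 118.5093 · e^0.024533 = 118.5093 × 1.024836 = €121.45

€121.45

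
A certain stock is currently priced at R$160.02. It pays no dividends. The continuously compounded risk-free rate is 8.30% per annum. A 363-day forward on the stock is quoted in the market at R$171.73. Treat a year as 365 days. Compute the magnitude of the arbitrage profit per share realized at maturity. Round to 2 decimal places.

Fair forward: F* = S·e^(carry·T), with carry = r = 0.0830
F* = 160.02 · e^(0.0830 × 363/365) = 160.02 · e^0.082545 = 160.02 × 1.086048 = R$173.7894
Market R$171.73 < fair R$173.7894: forward underpriced → reverse cash-and-carry (short spot, go long the forward).
At maturity, profit = |F_mkt − F*| = |171.73 − 173.7894| = R$2.06 per share

R$2.06 per share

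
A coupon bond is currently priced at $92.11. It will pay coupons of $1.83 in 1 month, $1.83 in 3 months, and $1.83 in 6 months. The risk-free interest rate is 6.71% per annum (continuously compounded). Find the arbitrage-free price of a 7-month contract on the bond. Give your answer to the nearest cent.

PV(coupons) I = 1.83·e^(−0.0671·1/12) + 1.83·e^(−0.0671·3/12) + 1.83·e^(−0.0671·6/12)
I = 1.8198 + 1.7996 + 1.7696 = 5.3890
F = (S − I)·e^(rT) = (92.11 − 5.3890) · e^(0.0671·7/12)
= 86.7210 · e^0.039142 = 86.7210 × 1.039918 = $90.18

$90.18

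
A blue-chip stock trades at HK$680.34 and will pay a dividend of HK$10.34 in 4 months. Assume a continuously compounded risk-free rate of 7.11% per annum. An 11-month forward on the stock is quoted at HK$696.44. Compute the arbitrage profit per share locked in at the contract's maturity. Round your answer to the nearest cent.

HK$18.94 per share

PV(dividends) I = 10.34·e^(−0.0711·4/12) = 10.0978
Fair forward F* = (S − I)·e^(rT) = (680.34 − 10.0978)·e^0.065175 = 670.2422 × 1.067346 = 715.3803
Market HK$696.44 < fair 715.3803: forward underpriced → reverse cash-and-carry (short the stock, invest proceeds at r, pay the dividends, go long the forward).
Profit at T = |F_mkt − F*| = |696.44 − 715.3803| = HK$18.94 per share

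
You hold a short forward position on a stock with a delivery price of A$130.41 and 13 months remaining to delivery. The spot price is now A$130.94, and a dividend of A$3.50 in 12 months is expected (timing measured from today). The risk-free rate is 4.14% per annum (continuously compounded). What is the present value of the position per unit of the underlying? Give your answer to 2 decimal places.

PV(remaining dividends) I = 3.50·e^(−0.0414·12/12) = 3.3581
Current forward F = (S − I)·e^(rT) = (130.94 − 3.3581)·e^(0.0414·13/12) = 127.5819 × 1.045871 = 133.4342
Value (long) = (F − K)·e^(−rT) = (133.4342 − 130.41) × 0.956141 = 2.8916
Short position value = −(long value) = -A$2.89

-A$2.89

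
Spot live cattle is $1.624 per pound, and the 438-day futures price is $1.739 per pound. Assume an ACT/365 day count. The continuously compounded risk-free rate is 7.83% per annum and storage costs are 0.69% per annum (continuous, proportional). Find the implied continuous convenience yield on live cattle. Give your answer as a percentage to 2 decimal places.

F = S·e^((r+u−y)T) ⇒ (r+u−y) = ln(F/S)/T
ln(1.739/1.624) = 0.068418; /T ⇒ 0.057015
y = r + u − ln(F/S)/T = 0.0783 + 0.0069 − 0.057015 = 0.028185
y = 2.82%

2.82%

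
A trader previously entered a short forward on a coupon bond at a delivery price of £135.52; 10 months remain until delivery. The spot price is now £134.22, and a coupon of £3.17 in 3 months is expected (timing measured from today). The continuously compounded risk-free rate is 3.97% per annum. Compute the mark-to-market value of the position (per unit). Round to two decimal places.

£0.03

PV(remaining coupons) I = 3.17·e^(−0.0397·3/12) = 3.1387
Current forward F = (S − I)·e^(rT) = (134.22 − 3.1387)·e^(0.0397·10/12) = 131.0813 × 1.033637 = 135.4905
Value (long) = (F − K)·e^(−rT) = (135.4905 − 135.52) × 0.967458 = -0.0285
Short position value = −(long value) = £0.03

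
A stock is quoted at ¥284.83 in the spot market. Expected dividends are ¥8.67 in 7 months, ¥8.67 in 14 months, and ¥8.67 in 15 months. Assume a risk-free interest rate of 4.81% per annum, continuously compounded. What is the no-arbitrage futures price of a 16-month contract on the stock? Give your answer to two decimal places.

PV(dividends) I = 8.67·e^(−0.0481·7/12) + 8.67·e^(−0.0481·14/12) + 8.67·e^(−0.0481·15/12)
I = 8.4301 + 8.1969 + 8.1641 = 24.7911
F = (S − I)·e^(rT) = (284.83 − 24.7911) · e^(0.0481·16/12)
= 260.0389 · e^0.064133 = 260.0389 × 1.066234 = ¥277.26

¥277.26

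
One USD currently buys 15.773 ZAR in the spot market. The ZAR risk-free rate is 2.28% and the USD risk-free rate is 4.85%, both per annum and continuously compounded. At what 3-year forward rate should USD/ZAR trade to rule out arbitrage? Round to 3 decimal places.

14.603

F = S·e^((r_ZAR − r_USD)T) = 15.773 · e^((0.0228 − 0.0485) × 3)
= 15.773 · e^-0.077100 = 15.773 × 0.925797
F = 14.603 ZAR per USD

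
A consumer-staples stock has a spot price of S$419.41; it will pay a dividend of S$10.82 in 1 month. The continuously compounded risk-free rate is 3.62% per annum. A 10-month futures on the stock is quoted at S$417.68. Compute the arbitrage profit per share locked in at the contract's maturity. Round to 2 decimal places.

PV(dividends) I = 10.82·e^(−0.0362·1/12) = 10.7874
Fair futures F* = (S − I)·e^(rT) = (419.41 − 10.7874)·e^0.030167 = 408.6226 × 1.030627 = 421.1375
Market S$417.68 < fair 421.1375: forward underpriced → reverse cash-and-carry (short the stock, invest proceeds at r, pay the dividends, go long the forward).
Profit at T = |F_mkt − F*| = |417.68 − 421.1375| = S$3.46 per share

S$3.46 per share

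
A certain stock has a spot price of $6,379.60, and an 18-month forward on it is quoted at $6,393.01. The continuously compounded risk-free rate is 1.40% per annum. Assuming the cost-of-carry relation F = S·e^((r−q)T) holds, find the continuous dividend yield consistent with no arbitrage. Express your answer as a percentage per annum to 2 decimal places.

1.26%

From F = S·e^((r−q)T): (r − q) = ln(F/S)/T
ln(6393.01/6379.60) = ln(1.002102) = 0.002100
(r − q) = 0.002100 / (18/12) = 0.001400
q = r − ln(F/S)/T = 0.0140 − 0.001400 = 0.012600
q = 1.26%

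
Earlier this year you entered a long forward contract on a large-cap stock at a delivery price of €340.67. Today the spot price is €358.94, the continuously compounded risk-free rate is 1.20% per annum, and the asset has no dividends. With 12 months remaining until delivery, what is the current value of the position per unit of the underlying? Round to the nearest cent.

€22.33

Current fair forward for the remaining 12 months: F = S·e^(r·T), r = 0.0120
F = 358.94 · e^(0.0120 × 12/12) = 358.94 × 1.012072 = 363.2731
Value of long forward = (F − K)·e^(−rT) = (363.2731 − 340.67) · e^(−0.0120·12/12)
= 22.6031 × 0.988072 = 22.33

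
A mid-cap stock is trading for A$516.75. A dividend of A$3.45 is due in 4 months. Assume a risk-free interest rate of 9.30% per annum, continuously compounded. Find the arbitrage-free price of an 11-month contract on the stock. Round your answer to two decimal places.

A$559.09

PV(dividends) I = 3.45·e^(−0.0930·4/12)
I = 3.3447
F = (S − I)·e^(rT) = (516.75 − 3.3447) · e^(0.0930·11/12)
= 513.4053 · e^0.085250 = 513.4053 × 1.088989 = A$559.09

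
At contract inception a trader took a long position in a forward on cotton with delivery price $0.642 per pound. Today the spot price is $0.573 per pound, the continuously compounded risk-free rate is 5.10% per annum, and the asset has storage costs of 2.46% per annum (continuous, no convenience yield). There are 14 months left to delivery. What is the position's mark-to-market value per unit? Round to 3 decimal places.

Current fair forward for the remaining 14 months: F = S·e^((r + u)·T), (r + u) = 0.0510 + 0.0246 = 0.0756
F = 0.573 · e^(0.0756 × 14/12) = 0.573 × 1.092207 = 0.6258
Value of long forward = (F − K)·e^(−rT) = (0.6258 − 0.642) · e^(−0.0510·14/12)
= -0.0162 × 0.942236 = -0.015

-$0.015 per pound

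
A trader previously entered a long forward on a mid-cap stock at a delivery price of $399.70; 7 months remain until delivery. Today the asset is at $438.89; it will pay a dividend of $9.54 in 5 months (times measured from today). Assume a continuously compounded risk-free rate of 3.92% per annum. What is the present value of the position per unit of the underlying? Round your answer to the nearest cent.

$38.84

PV(remaining dividends) I = 9.54·e^(−0.0392·5/12) = 9.3854
Current forward F = (S − I)·e^(rT) = (438.89 − 9.3854)·e^(0.0392·7/12) = 429.5046 × 1.023130 = 439.4390
Value (long) = (F − K)·e^(−rT) = (439.4390 − 399.70) × 0.977393 = 38.8406
Value = $38.84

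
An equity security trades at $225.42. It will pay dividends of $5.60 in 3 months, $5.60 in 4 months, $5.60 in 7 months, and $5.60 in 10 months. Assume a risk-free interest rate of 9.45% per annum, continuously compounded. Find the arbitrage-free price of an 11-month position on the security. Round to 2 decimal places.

$222.51

PV(dividends) I = 5.60·e^(−0.0945·3/12) + 5.60·e^(−0.0945·4/12) + 5.60·e^(−0.0945·7/12) + 5.60·e^(−0.0945·10/12)
I = 5.4693 + 5.4263 + 5.2997 + 5.1759 = 21.3712
F = (S − I)·e^(rT) = (225.42 − 21.3712) · e^(0.0945·11/12)
= 204.0488 · e^0.086625 = 204.0488 × 1.090488 = $222.51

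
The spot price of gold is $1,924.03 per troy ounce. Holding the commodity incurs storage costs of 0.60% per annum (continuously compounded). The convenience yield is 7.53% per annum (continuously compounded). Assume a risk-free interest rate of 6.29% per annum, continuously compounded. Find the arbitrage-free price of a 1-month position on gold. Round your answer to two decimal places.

Net carry = r + u − y = 0.0629 + 0.0060 − 0.0753 = -0.0064
F = S·e^((r+u−y)T) = 1924.03 · e^(-0.0064 × 1/12) = 1924.03 · e^-0.00053333
= 1924.03 × 0.99946681 = $1,923.00 per troy ounce

$1,923.00 per troy ounce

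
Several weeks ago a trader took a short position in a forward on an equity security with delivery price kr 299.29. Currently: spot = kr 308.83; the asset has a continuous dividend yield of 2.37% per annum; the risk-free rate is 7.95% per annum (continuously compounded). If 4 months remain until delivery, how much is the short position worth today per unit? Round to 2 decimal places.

-kr 14.94

Current fair forward for the remaining 4 months: F = S·e^((r − q)·T), (r − q) = 0.0795 − 0.0237 = 0.0558
F = 308.83 · e^(0.0558 × 4/12) = 308.83 × 1.018774 = 314.6280
Value of long forward = (F − K)·e^(−rT) = (314.6280 − 299.29) · e^(−0.0795·4/12)
= 15.3380 × 0.973848 = 14.94
Short position value = −(long value) = -kr 14.94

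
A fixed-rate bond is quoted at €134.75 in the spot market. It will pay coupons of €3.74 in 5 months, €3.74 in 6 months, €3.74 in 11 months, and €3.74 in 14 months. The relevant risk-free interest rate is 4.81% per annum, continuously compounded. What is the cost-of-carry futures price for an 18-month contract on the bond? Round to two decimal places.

€129.32

PV(coupons) I = 3.74·e^(−0.0481·5/12) + 3.74·e^(−0.0481·6/12) + 3.74·e^(−0.0481·11/12) + 3.74·e^(−0.0481·14/12)
I = 3.6658 + 3.6511 + 3.5787 + 3.5359 = 14.4315
F = (S − I)·e^(rT) = (134.75 − 14.4315) · e^(0.0481·18/12)
= 120.3185 · e^0.072150 = 120.3185 × 1.074817 = €129.32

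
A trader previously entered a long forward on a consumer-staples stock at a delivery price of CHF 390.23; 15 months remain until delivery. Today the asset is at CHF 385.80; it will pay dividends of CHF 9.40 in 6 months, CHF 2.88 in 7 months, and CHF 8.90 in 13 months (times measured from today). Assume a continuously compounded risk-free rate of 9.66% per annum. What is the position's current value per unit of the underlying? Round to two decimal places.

PV(remaining dividends) I = 9.40·e^(−0.0966·6/12) + 2.88·e^(−0.0966·7/12) + 8.90·e^(−0.0966·13/12) = 19.6947
Current forward F = (S − I)·e^(rT) = (385.80 − 19.6947)·e^(0.0966·15/12) = 366.1053 × 1.128343 = 413.0924
Value (long) = (F − K)·e^(−rT) = (413.0924 − 390.23) × 0.886255 = 20.2619
Value = CHF 20.26

CHF 20.26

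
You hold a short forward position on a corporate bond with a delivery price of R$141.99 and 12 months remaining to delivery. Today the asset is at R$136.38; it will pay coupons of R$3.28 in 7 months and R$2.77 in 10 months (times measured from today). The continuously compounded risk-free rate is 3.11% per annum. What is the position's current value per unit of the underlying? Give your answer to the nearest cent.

PV(remaining coupons) I = 3.28·e^(−0.0311·7/12) + 2.77·e^(−0.0311·10/12) = 5.9202
Current forward F = (S − I)·e^(rT) = (136.38 − 5.9202)·e^(0.0311·12/12) = 130.4598 × 1.031589 = 134.5809
Value (long) = (F − K)·e^(−rT) = (134.5809 − 141.99) × 0.969379 = -7.1822
Short position value = −(long value) = R$7.18

R$7.18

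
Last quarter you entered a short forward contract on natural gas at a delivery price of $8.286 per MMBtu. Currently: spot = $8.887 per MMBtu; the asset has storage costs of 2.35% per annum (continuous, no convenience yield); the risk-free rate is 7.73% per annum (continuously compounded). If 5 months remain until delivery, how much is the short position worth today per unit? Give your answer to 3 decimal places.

Current fair forward for the remaining 5 months: F = S·e^((r + u)·T), (r + u) = 0.0773 + 0.0235 = 0.1008
F = 8.887 · e^(0.1008 × 5/12) = 8.887 × 1.042894 = 9.2682
Value of long forward = (F − K)·e^(−rT) = (9.2682 − 8.286) · e^(−0.0773·5/12)
= 0.9822 × 0.968305 = 0.951
Short position value = −(long value) = -$0.951

-$0.951 per MMBtu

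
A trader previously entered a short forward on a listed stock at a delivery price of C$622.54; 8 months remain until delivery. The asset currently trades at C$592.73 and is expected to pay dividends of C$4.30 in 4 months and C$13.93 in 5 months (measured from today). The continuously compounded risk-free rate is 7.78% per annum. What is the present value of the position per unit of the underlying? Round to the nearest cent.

C$16.02

PV(remaining dividends) I = 4.30·e^(−0.0778·4/12) + 13.93·e^(−0.0778·5/12) = 17.6756
Current forward F = (S − I)·e^(rT) = (592.73 − 17.6756)·e^(0.0778·8/12) = 575.0544 × 1.053235 = 605.6674
Value (long) = (F − K)·e^(−rT) = (605.6674 − 622.54) × 0.949455 = -16.0198
Short position value = −(long value) = C$16.02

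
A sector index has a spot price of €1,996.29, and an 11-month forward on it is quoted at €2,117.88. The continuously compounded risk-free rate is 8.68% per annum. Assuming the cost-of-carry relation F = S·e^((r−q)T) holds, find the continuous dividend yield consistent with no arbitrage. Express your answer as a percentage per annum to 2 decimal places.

From F = S·e^((r−q)T): (r − q) = ln(F/S)/T
ln(2117.88/1996.29) = ln(1.060908) = 0.059125
(r − q) = 0.059125 / (11/12) = 0.064500
q = r − ln(F/S)/T = 0.0868 − 0.064500 = 0.022300
q = 2.23%

2.23%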